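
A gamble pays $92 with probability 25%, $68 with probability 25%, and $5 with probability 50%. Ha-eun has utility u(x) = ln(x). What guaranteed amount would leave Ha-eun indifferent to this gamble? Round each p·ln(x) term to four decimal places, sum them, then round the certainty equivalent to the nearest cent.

E[u] = 0.25·ln(92) + 0.25·ln(68) + 0.5·ln(5) = 1.1304 + 1.0549 + 0.8047 = 2.9900
CE = e^2.9900 ≈ 19.89

$19.89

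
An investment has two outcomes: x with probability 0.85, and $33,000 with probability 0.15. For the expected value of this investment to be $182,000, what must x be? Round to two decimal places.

x = $208,294.12

0.85·x + 0.15·33000 = 182000
0.85·x = 182000 − 4950 = 177050
x = 177050 / 0.85 = 208294.1176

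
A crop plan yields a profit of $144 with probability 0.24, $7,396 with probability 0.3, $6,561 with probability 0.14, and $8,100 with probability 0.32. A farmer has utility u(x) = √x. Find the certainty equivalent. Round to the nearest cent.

E[u] = 0.24·√144 + 0.3·√7396 + 0.14·√6561 + 0.32·√8100 = 0.24·12 + 0.3·86 + 0.14·81 + 0.32·90 = 68.82
CE = (68.82)² = 4736.1924

$4,736.19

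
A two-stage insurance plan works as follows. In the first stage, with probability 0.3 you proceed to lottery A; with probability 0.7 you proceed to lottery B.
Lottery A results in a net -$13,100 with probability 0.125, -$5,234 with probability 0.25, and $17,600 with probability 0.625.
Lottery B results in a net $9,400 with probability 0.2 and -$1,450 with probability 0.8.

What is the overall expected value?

$2,920.20

EV(A) = 0.125 × (-13100) + 0.25 × (-5234) + 0.625 × 17600 = -1637.5 − 1308.5 + 11000 = 8054
EV(B) = 0.2 × 9400 + 0.8 × (-1450) = 1880 − 1160 = 720
Overall = 0.3 × 8054 + 0.7 × 720 = 2416.2 + 504 = 2920.2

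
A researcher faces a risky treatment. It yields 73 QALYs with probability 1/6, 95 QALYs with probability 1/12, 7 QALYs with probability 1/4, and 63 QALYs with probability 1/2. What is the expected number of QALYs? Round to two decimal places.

53.33 QALYs

EV = 1/6 × 73 + 1/12 × 95 + 1/4 × 7 + 1/2 × 63 = 12.1667 + 7.9167 + 1.75 + 31.5 = 53.3333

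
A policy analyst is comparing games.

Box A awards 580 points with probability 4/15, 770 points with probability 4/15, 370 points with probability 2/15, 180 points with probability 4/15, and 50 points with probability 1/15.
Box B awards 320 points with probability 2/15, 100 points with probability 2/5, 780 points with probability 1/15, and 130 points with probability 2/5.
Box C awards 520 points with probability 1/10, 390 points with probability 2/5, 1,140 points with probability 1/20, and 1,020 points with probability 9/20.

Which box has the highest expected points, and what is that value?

Box C (724 points)

Box A = 4/15 × 580 + 4/15 × 770 + 2/15 × 370 + 4/15 × 180 + 1/15 × 50 = 154.6667 + 205.3333 + 49.3333 + 48 + 3.3333 = 460.6667
Box B = 2/15 × 320 + 2/5 × 100 + 1/15 × 780 + 2/5 × 130 = 42.6667 + 40 + 52 + 52 = 186.6667
Box C = 1/10 × 520 + 2/5 × 390 + 1/20 × 1140 + 9/20 × 1020 = 52 + 156 + 57 + 459 = 724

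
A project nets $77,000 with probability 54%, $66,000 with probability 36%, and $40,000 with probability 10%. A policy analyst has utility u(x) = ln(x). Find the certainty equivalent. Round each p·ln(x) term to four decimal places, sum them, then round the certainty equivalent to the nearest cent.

$68,227.30

E[u] = 0.54·ln(77000) + 0.36·ln(66000) + 0.1·ln(40000) = 6.0758 + 3.9951 + 1.0597 = 11.1306
CE = e^11.1306 ≈ 68227.30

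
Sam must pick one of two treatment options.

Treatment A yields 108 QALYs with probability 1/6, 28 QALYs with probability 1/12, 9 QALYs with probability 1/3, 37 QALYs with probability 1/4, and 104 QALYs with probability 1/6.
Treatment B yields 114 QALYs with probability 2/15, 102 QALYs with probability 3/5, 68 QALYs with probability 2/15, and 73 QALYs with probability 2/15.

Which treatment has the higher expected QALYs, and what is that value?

Treatment B (95.2 QALYs)

Treatment A = 1/6 × 108 + 1/12 × 28 + 1/3 × 9 + 1/4 × 37 + 1/6 × 104 = 18 + 2.3333 + 3 + 9.25 + 17.3333 = 49.9167
Treatment B = 2/15 × 114 + 3/5 × 102 + 2/15 × 68 + 2/15 × 73 = 15.2 + 61.2 + 9.0667 + 9.7333 = 95.2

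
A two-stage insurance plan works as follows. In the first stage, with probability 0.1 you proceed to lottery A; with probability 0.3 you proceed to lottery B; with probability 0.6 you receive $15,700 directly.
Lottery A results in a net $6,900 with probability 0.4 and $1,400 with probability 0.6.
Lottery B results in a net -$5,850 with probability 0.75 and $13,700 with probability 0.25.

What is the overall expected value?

$9,491.25

EV(A) = 0.4 × 6900 + 0.6 × 1400 = 2760 + 840 = 3600
EV(B) = 0.75 × (-5850) + 0.25 × 13700 = -4387.5 + 3425 = -962.5
Branch C: 15700 (certain)
Overall = 0.1 × 3600 + 0.3 × (-962.5) + 0.6 × 15700 = 360 − 288.75 + 9420 = 9491.25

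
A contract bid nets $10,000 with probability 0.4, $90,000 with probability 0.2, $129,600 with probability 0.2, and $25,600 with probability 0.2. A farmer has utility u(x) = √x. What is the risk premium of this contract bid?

$11,424

E[u] = 0.4·√10000 + 0.2·√90000 + 0.2·√129600 + 0.2·√25600 = 0.4·100 + 0.2·300 + 0.2·360 + 0.2·160 = 204
CE = (204)² = 41616
Risk premium = EV − CE = 53040 − 41616 = 11424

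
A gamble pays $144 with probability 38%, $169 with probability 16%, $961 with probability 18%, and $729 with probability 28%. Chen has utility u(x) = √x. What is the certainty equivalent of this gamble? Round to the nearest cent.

$391.25

E[u] = 0.38·√144 + 0.16·√169 + 0.18·√961 + 0.28·√729 = 0.38·12 + 0.16·13 + 0.18·31 + 0.28·27 = 19.78
CE = (19.78)² = 391.2484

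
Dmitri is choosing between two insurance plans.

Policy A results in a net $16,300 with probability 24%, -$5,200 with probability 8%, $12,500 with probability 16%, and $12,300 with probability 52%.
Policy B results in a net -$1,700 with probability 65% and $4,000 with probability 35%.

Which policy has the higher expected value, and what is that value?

Policy A ($11,892)

Policy A = 0.24 × 16300 + 0.08 × (-5200) + 0.16 × 12500 + 0.52 × 12300 = 3912 − 416 + 2000 + 6396 = 11892
Policy B = 0.65 × (-1700) + 0.35 × 4000 = -1105 + 1400 = 295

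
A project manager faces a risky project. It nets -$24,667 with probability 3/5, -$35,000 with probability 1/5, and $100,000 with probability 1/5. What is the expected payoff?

EV = 3/5 × (-24667) + 1/5 × (-35000) + 1/5 × 100000 = -14800.2 − 7000 + 20000 = -1800.2

-$1,800.20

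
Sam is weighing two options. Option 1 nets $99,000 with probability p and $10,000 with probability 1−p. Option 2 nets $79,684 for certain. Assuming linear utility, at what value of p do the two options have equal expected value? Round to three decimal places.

p·99000 + (1−p)·10000 = 79684
89000p + 10000 = 79684
p = (79684 − 10000) / 89000

p = 0.783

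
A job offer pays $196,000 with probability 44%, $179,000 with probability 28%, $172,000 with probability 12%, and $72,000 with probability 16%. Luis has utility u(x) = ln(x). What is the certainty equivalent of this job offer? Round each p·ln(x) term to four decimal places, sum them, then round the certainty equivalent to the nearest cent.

$160,251.54

E[u] = 0.44·ln(196000) + 0.28·ln(179000) + 0.12·ln(172000) + 0.16·ln(72000) = 5.3618 + 3.3866 + 1.4466 + 1.7895 = 11.9845
CE = e^11.9845 ≈ 160251.54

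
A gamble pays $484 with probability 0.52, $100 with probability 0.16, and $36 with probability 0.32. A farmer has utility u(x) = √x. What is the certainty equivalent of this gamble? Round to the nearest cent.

$223.80

E[u] = 0.52·√484 + 0.16·√100 + 0.32·√36 = 0.52·22 + 0.16·10 + 0.32·6 = 14.96
CE = (14.96)² = 223.8016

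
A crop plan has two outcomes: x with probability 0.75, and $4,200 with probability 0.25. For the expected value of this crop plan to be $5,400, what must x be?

x = $5,800

0.75·x + 0.25·4200 = 5400
0.75·x = 5400 − 1050 = 4350
x = 4350 / 0.75 = 5800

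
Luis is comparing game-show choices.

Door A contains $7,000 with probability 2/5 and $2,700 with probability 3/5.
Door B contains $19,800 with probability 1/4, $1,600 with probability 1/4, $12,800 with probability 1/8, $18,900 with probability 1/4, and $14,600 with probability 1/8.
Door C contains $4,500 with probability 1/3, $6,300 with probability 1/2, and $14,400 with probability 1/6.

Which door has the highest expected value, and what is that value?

Door B ($13,500)

Door A = 2/5 × 7000 + 3/5 × 2700 = 2800 + 1620 = 4420
Door B = 1/4 × 19800 + 1/4 × 1600 + 1/8 × 12800 + 1/4 × 18900 + 1/8 × 14600 = 4950 + 400 + 1600 + 4725 + 1825 = 13500
Door C = 1/3 × 4500 + 1/2 × 6300 + 1/6 × 14400 = 1500 + 3150 + 2400 = 7050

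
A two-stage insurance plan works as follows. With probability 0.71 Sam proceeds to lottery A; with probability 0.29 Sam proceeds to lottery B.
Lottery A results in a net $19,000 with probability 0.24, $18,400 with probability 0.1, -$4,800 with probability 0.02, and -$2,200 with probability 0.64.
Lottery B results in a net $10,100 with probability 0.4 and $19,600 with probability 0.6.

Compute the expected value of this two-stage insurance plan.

$8,058.16

EV(A) = 0.24 × 19000 + 0.1 × 18400 + 0.02 × (-4800) + 0.64 × (-2200) = 4560 + 1840 − 96 − 1408 = 4896
EV(B) = 0.4 × 10100 + 0.6 × 19600 = 4040 + 11760 = 15800
Overall = 0.71 × 4896 + 0.29 × 15800 = 3476.16 + 4582 = 8058.16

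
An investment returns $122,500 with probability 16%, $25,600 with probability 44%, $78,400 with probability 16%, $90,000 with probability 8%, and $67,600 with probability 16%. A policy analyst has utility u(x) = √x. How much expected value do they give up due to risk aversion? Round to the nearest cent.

E[u] = 0.16·√122500 + 0.44·√25600 + 0.16·√78400 + 0.08·√90000 + 0.16·√67600 = 0.16·350 + 0.44·160 + 0.16·280 + 0.08·300 + 0.16·260 = 236.8
CE = (236.8)² = 56074.24
Risk premium = EV − CE = 61424 − 56074.24 = 5349.76

$5,349.76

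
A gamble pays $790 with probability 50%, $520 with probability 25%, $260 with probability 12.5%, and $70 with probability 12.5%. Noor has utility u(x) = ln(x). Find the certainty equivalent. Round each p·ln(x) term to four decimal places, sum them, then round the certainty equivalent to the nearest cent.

$457.46

E[u] = 0.5·ln(790) + 0.25·ln(520) + 0.125·ln(260) + 0.125·ln(70) = 3.3360 + 1.5635 + 0.6951 + 0.5311 = 6.1257
CE = e^6.1257 ≈ 457.46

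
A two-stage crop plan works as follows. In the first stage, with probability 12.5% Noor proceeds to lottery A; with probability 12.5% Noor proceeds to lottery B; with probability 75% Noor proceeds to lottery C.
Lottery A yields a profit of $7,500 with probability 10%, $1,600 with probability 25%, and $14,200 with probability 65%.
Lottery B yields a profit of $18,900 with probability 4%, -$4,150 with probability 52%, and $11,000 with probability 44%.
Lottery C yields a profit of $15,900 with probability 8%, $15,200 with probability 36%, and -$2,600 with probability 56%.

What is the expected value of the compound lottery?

EV(A) = 0.1 × 7500 + 0.25 × 1600 + 0.65 × 14200 = 750 + 400 + 9230 = 10380
EV(B) = 0.04 × 18900 + 0.52 × (-4150) + 0.44 × 11000 = 756 − 2158 + 4840 = 3438
EV(C) = 0.08 × 15900 + 0.36 × 15200 + 0.56 × (-2600) = 1272 + 5472 − 1456 = 5288
Overall = 0.125 × 10380 + 0.125 × 3438 + 0.75 × 5288 = 1297.5 + 429.75 + 3966 = 5693.25

$5,693.25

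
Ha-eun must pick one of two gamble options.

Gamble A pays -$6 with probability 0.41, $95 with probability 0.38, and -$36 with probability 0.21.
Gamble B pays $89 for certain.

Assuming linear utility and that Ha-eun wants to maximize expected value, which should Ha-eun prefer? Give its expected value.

Gamble A = 0.41 × (-6) + 0.38 × 95 + 0.21 × (-36) = -2.46 + 36.1 − 7.56 = 26.08
Gamble B: 89 (certain)

Gamble B ($89)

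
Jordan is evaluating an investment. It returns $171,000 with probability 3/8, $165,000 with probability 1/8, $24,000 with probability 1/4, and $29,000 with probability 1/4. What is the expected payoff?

$98,000

EV = 3/8 × 171000 + 1/8 × 165000 + 1/4 × 24000 + 1/4 × 29000 = 64125 + 20625 + 6000 + 7250 = 98000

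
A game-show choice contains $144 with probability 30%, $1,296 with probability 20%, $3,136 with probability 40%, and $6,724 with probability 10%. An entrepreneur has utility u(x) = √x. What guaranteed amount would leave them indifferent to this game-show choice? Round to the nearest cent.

E[u] = 0.3·√144 + 0.2·√1296 + 0.4·√3136 + 0.1·√6724 = 0.3·12 + 0.2·36 + 0.4·56 + 0.1·82 = 41.4
CE = (41.4)² = 1713.96

$1,713.96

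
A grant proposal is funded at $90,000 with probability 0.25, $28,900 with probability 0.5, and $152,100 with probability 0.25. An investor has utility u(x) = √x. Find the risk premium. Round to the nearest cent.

E[u] = 0.25·√90000 + 0.5·√28900 + 0.25·√152100 = 0.25·300 + 0.5·170 + 0.25·390 = 257.5
CE = (257.5)² = 66306.25
Risk premium = EV − CE = 74975 − 66306.25 = 8668.75

$8,668.75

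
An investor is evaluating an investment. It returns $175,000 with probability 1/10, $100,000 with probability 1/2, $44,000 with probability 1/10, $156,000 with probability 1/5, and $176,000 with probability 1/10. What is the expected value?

EV = 1/10 × 175000 + 1/2 × 100000 + 1/10 × 44000 + 1/5 × 156000 + 1/10 × 176000 = 17500 + 50000 + 4400 + 31200 + 17600 = 120700

$120,700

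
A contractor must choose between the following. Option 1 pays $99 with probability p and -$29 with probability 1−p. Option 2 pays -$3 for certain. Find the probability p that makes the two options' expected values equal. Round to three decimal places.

p = 0.203

p·99 + (1−p)·(-29) = -3
128p − 29 = -3
p = (-3 + 29) / 128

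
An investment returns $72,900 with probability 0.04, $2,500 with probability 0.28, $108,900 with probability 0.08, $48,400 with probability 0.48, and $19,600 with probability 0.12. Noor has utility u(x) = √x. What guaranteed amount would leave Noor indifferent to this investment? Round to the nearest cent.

E[u] = 0.04·√72900 + 0.28·√2500 + 0.08·√108900 + 0.48·√48400 + 0.12·√19600 = 0.04·270 + 0.28·50 + 0.08·330 + 0.48·220 + 0.12·140 = 173.6
CE = (173.6)² = 30136.96

$30,136.96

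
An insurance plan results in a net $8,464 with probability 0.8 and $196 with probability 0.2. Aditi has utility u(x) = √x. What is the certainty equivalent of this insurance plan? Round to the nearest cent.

$5,836.96

E[u] = 0.8·√8464 + 0.2·√196 = 0.8·92 + 0.2·14 = 76.4
CE = (76.4)² = 5836.96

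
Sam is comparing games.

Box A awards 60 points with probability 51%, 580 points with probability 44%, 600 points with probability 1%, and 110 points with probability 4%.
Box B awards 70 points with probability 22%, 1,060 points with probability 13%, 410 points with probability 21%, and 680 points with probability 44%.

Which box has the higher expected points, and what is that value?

Box B (538.5 points)

Box A = 0.51 × 60 + 0.44 × 580 + 0.01 × 600 + 0.04 × 110 = 30.6 + 255.2 + 6 + 4.4 = 296.2
Box B = 0.22 × 70 + 0.13 × 1060 + 0.21 × 410 + 0.44 × 680 = 15.4 + 137.8 + 86.1 + 299.2 = 538.5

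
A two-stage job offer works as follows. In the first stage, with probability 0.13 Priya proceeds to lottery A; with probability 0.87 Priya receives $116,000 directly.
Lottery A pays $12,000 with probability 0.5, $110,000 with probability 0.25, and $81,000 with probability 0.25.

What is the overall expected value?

$107,907.50

EV(A) = 0.5 × 12000 + 0.25 × 110000 + 0.25 × 81000 = 6000 + 27500 + 20250 = 53750
Branch B: 116000 (certain)
Overall = 0.13 × 53750 + 0.87 × 116000 = 6987.5 + 100920 = 107907.5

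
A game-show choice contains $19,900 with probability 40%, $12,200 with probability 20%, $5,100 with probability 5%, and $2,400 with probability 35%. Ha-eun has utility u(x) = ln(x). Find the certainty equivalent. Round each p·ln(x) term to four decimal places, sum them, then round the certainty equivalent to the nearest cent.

E[u] = 0.4·ln(19900) + 0.2·ln(12200) + 0.05·ln(5100) + 0.35·ln(2400) = 3.9594 + 1.8818 + 0.4268 + 2.7241 = 8.9921
CE = e^8.9921 ≈ 8039.32

$8,039.32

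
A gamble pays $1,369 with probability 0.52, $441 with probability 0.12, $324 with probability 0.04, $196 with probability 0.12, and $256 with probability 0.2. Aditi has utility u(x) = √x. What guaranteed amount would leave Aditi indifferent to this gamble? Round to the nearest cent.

E[u] = 0.52·√1369 + 0.12·√441 + 0.04·√324 + 0.12·√196 + 0.2·√256 = 0.52·37 + 0.12·21 + 0.04·18 + 0.12·14 + 0.2·16 = 27.36
CE = (27.36)² = 748.5696

$748.57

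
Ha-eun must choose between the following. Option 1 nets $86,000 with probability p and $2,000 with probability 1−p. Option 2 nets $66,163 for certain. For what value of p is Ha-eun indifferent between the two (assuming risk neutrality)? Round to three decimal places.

p·86000 + (1−p)·2000 = 66163
84000p + 2000 = 66163
p = (66163 − 2000) / 84000

p = 0.764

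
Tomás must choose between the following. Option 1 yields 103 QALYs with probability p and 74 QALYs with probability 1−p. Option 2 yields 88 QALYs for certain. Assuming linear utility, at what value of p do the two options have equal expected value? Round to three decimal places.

p = 0.483

p·103 + (1−p)·74 = 88
29p + 74 = 88
p = (88 − 74) / 29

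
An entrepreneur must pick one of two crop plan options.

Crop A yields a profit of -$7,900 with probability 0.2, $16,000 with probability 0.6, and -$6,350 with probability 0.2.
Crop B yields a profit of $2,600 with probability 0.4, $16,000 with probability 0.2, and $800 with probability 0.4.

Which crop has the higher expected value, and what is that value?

Crop A ($6,750)

Crop A = 0.2 × (-7900) + 0.6 × 16000 + 0.2 × (-6350) = -1580 + 9600 − 1270 = 6750
Crop B = 0.4 × 2600 + 0.2 × 16000 + 0.4 × 800 = 1040 + 3200 + 320 = 4560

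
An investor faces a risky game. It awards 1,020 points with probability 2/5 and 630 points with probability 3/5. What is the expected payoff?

EV = 2/5 × 1020 + 3/5 × 630 = 408 + 378 = 786

786 points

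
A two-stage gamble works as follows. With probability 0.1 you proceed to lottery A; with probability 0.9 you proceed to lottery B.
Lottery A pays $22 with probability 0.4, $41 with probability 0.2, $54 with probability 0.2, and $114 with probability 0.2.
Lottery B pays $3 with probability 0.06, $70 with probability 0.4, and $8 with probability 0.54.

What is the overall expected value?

$34.31

EV(A) = 0.4 × 22 + 0.2 × 41 + 0.2 × 54 + 0.2 × 114 = 8.8 + 8.2 + 10.8 + 22.8 = 50.6
EV(B) = 0.06 × 3 + 0.4 × 70 + 0.54 × 8 = 0.18 + 28 + 4.32 = 32.5
Overall = 0.1 × 50.6 + 0.9 × 32.5 = 5.06 + 29.25 = 34.31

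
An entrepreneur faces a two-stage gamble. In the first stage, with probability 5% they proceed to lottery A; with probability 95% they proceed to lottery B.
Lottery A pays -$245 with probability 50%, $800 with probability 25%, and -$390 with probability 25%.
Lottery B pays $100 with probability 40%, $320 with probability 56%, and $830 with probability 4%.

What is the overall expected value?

EV(A) = 0.5 × (-245) + 0.25 × 800 + 0.25 × (-390) = -122.5 + 200 − 97.5 = -20
EV(B) = 0.4 × 100 + 0.56 × 320 + 0.04 × 830 = 40 + 179.2 + 33.2 = 252.4
Overall = 0.05 × (-20) + 0.95 × 252.4 = -1 + 239.78 = 238.78

$238.78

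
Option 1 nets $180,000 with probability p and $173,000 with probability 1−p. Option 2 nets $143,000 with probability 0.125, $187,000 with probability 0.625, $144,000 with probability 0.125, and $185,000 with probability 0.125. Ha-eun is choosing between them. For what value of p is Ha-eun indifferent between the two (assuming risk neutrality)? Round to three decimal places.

EV(Option 2) = 0.125 × 143000 + 0.625 × 187000 + 0.125 × 144000 + 0.125 × 185000 = 17875 + 116875 + 18000 + 23125 = 175875
p·180000 + (1−p)·173000 = 175875
7000p + 173000 = 175875
p = (175875 − 173000) / 7000

p = 0.411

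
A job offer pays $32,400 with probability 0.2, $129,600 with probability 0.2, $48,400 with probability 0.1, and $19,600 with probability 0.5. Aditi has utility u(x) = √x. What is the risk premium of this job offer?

E[u] = 0.2·√32400 + 0.2·√129600 + 0.1·√48400 + 0.5·√19600 = 0.2·180 + 0.2·360 + 0.1·220 + 0.5·140 = 200
CE = (200)² = 40000
Risk premium = EV − CE = 47040 − 40000 = 7040

$7,040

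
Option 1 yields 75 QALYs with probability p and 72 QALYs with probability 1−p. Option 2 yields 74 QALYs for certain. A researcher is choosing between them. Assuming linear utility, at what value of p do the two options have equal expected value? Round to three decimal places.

p·75 + (1−p)·72 = 74
3p + 72 = 74
p = (74 − 72) / 3

p = 0.667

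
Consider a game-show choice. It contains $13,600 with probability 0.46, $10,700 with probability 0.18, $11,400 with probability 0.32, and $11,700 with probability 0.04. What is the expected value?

$12,298

EV = 0.46 × 13600 + 0.18 × 10700 + 0.32 × 11400 + 0.04 × 11700 = 6256 + 1926 + 3648 + 468 = 12298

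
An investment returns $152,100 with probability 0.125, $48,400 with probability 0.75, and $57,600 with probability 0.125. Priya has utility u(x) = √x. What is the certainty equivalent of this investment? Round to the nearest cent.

$59,414.06

E[u] = 0.125·√152100 + 0.75·√48400 + 0.125·√57600 = 0.125·390 + 0.75·220 + 0.125·240 = 243.75
CE = (243.75)² = 59414.0625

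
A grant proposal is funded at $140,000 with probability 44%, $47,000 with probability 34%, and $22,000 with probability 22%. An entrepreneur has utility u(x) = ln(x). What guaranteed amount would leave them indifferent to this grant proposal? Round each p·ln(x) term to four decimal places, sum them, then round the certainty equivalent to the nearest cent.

E[u] = 0.44·ln(140000) + 0.34·ln(47000) + 0.22·ln(22000) = 5.2137 + 3.6577 + 2.1997 = 11.0711
CE = e^11.0711 ≈ 64286.18

$64,286.18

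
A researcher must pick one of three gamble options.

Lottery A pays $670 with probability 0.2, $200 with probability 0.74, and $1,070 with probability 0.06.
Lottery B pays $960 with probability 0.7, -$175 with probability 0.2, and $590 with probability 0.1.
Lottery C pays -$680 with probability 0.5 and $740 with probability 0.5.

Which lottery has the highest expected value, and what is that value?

Lottery B ($696)

Lottery A = 0.2 × 670 + 0.74 × 200 + 0.06 × 1070 = 134 + 148 + 64.2 = 346.2
Lottery B = 0.7 × 960 + 0.2 × (-175) + 0.1 × 590 = 672 − 35 + 59 = 696
Lottery C = 0.5 × (-680) + 0.5 × 740 = -340 + 370 = 30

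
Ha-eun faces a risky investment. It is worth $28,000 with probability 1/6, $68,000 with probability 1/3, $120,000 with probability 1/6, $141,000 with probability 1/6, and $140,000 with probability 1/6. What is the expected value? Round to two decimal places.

$94,166.67

EV = 1/6 × 28000 + 1/3 × 68000 + 1/6 × 120000 + 1/6 × 141000 + 1/6 × 140000 = 4666.6667 + 22666.6667 + 20000 + 23500 + 23333.3333 = 94166.6667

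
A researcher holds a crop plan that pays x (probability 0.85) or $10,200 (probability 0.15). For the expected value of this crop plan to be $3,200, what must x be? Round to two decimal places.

0.85·x + 0.15·10200 = 3200
0.85·x = 3200 − 1530 = 1670
x = 1670 / 0.85 = 1964.7059

x = $1,964.71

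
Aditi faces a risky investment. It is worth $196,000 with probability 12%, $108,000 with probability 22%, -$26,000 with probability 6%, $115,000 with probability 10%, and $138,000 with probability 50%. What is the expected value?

$126,220

EV = 0.12 × 196000 + 0.22 × 108000 + 0.06 × (-26000) + 0.1 × 115000 + 0.5 × 138000 = 23520 + 23760 − 1560 + 11500 + 69000 = 126220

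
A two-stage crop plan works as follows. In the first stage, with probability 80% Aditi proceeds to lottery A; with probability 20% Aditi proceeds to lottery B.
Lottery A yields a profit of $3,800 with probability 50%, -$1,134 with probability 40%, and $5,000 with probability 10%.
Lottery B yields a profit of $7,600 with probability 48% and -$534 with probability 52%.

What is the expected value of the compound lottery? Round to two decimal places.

EV(A) = 0.5 × 3800 + 0.4 × (-1134) + 0.1 × 5000 = 1900 − 453.6 + 500 = 1946.4
EV(B) = 0.48 × 7600 + 0.52 × (-534) = 3648 − 277.68 = 3370.32
Overall = 0.8 × 1946.4 + 0.2 × 3370.32 = 1557.12 + 674.064 = 2231.184

$2,231.18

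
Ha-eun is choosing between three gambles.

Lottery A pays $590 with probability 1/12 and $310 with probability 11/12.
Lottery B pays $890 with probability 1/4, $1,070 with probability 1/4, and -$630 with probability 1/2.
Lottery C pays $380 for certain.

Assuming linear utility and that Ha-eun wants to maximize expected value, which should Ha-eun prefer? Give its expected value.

Lottery C ($380)

Lottery A = 1/12 × 590 + 11/12 × 310 = 49.1667 + 284.1667 = 333.3333
Lottery B = 1/4 × 890 + 1/4 × 1070 + 1/2 × (-630) = 222.5 + 267.5 − 315 = 175
Lottery C: 380 (certain)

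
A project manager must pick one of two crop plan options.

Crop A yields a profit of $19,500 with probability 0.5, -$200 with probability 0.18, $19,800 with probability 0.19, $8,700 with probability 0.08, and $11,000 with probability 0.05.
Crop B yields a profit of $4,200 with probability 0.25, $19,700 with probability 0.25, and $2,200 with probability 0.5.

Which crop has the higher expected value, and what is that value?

Crop A = 0.5 × 19500 + 0.18 × (-200) + 0.19 × 19800 + 0.08 × 8700 + 0.05 × 11000 = 9750 − 36 + 3762 + 696 + 550 = 14722
Crop B = 0.25 × 4200 + 0.25 × 19700 + 0.5 × 2200 = 1050 + 4925 + 1100 = 7075

Crop A ($14,722)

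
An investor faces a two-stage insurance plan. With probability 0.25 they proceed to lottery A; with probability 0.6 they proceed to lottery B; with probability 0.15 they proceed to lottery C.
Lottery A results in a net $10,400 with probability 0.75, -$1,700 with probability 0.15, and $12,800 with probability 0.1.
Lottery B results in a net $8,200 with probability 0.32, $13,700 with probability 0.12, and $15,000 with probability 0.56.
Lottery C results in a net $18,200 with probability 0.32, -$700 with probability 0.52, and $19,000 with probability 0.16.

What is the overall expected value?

EV(A) = 0.75 × 10400 + 0.15 × (-1700) + 0.1 × 12800 = 7800 − 255 + 1280 = 8825
EV(B) = 0.32 × 8200 + 0.12 × 13700 + 0.56 × 15000 = 2624 + 1644 + 8400 = 12668
EV(C) = 0.32 × 18200 + 0.52 × (-700) + 0.16 × 19000 = 5824 − 364 + 3040 = 8500
Overall = 0.25 × 8825 + 0.6 × 12668 + 0.15 × 8500 = 2206.25 + 7600.8 + 1275 = 11082.05

$11,082.05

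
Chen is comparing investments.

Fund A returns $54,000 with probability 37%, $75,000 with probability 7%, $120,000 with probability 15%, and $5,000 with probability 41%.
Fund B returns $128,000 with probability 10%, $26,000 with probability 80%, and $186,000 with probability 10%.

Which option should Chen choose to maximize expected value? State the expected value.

Fund A = 0.37 × 54000 + 0.07 × 75000 + 0.15 × 120000 + 0.41 × 5000 = 19980 + 5250 + 18000 + 2050 = 45280
Fund B = 0.1 × 128000 + 0.8 × 26000 + 0.1 × 186000 = 12800 + 20800 + 18600 = 52200

Fund B ($52,200)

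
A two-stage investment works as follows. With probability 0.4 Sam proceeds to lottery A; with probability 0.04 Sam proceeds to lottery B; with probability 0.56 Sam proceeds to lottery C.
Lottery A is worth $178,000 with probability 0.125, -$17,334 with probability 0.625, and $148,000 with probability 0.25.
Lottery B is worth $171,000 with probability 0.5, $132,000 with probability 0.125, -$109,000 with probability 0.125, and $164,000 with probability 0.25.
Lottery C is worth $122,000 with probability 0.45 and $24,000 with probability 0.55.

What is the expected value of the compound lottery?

EV(A) = 0.125 × 178000 + 0.625 × (-17334) + 0.25 × 148000 = 22250 − 10833.75 + 37000 = 48416.25
EV(B) = 0.5 × 171000 + 0.125 × 132000 + 0.125 × (-109000) + 0.25 × 164000 = 85500 + 16500 − 13625 + 41000 = 129375
EV(C) = 0.45 × 122000 + 0.55 × 24000 = 54900 + 13200 = 68100
Overall = 0.4 × 48416.25 + 0.04 × 129375 + 0.56 × 68100 = 19366.5 + 5175 + 38136 = 62677.5

$62,677.50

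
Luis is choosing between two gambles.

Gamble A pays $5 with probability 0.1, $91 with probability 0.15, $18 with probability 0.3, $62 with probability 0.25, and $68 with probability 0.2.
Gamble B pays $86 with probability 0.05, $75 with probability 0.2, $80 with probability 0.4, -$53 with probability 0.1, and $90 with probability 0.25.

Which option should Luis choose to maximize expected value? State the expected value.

Gamble B ($68.50)

Gamble A = 0.1 × 5 + 0.15 × 91 + 0.3 × 18 + 0.25 × 62 + 0.2 × 68 = 0.5 + 13.65 + 5.4 + 15.5 + 13.6 = 48.65
Gamble B = 0.05 × 86 + 0.2 × 75 + 0.4 × 80 + 0.1 × (-53) + 0.25 × 90 = 4.3 + 15 + 32 − 5.3 + 22.5 = 68.5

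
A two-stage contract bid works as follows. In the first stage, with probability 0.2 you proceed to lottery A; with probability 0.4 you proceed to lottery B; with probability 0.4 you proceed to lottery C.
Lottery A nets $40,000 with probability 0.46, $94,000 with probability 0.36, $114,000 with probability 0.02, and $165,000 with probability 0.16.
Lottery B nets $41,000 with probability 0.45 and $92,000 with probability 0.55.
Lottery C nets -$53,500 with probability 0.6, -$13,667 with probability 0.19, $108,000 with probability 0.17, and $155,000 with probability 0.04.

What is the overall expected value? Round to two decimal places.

$39,749.31

EV(A) = 0.46 × 40000 + 0.36 × 94000 + 0.02 × 114000 + 0.16 × 165000 = 18400 + 33840 + 2280 + 26400 = 80920
EV(B) = 0.45 × 41000 + 0.55 × 92000 = 18450 + 50600 = 69050
EV(C) = 0.6 × (-53500) + 0.19 × (-13667) + 0.17 × 108000 + 0.04 × 155000 = -32100 − 2596.73 + 18360 + 6200 = -10136.73
Overall = 0.2 × 80920 + 0.4 × 69050 + 0.4 × (-10136.73) = 16184 + 27620 − 4054.692 = 39749.308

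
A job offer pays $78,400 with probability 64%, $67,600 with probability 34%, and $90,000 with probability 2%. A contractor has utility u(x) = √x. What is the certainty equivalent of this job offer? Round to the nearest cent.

E[u] = 0.64·√78400 + 0.34·√67600 + 0.02·√90000 = 0.64·280 + 0.34·260 + 0.02·300 = 273.6
CE = (273.6)² = 74856.96

$74,856.96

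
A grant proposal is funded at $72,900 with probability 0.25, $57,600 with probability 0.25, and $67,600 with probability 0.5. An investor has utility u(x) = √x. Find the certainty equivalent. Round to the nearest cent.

E[u] = 0.25·√72900 + 0.25·√57600 + 0.5·√67600 = 0.25·270 + 0.25·240 + 0.5·260 = 257.5
CE = (257.5)² = 66306.25

$66,306.25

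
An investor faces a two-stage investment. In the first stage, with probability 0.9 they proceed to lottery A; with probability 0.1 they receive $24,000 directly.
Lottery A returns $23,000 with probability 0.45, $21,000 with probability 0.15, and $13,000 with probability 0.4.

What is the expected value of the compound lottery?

EV(A) = 0.45 × 23000 + 0.15 × 21000 + 0.4 × 13000 = 10350 + 3150 + 5200 = 18700
Branch B: 24000 (certain)
Overall = 0.9 × 18700 + 0.1 × 24000 = 16830 + 2400 = 19230

$19,230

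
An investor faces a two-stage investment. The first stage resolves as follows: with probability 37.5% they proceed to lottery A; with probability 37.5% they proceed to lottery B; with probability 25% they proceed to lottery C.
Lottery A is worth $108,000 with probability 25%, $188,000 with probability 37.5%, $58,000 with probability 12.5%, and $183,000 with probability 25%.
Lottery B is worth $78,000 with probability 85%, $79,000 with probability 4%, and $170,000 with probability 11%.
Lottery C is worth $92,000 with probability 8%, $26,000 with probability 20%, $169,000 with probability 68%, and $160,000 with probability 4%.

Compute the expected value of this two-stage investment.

EV(A) = 0.25 × 108000 + 0.375 × 188000 + 0.125 × 58000 + 0.25 × 183000 = 27000 + 70500 + 7250 + 45750 = 150500
EV(B) = 0.85 × 78000 + 0.04 × 79000 + 0.11 × 170000 = 66300 + 3160 + 18700 = 88160
EV(C) = 0.08 × 92000 + 0.2 × 26000 + 0.68 × 169000 + 0.04 × 160000 = 7360 + 5200 + 114920 + 6400 = 133880
Overall = 0.375 × 150500 + 0.375 × 88160 + 0.25 × 133880 = 56437.5 + 33060 + 33470 = 122967.5

$122,967.50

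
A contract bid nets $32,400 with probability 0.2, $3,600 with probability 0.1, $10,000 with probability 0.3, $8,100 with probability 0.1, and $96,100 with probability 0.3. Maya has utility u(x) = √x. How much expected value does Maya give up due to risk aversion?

$9,204

E[u] = 0.2·√32400 + 0.1·√3600 + 0.3·√10000 + 0.1·√8100 + 0.3·√96100 = 0.2·180 + 0.1·60 + 0.3·100 + 0.1·90 + 0.3·310 = 174
CE = (174)² = 30276
Risk premium = EV − CE = 39480 − 30276 = 9204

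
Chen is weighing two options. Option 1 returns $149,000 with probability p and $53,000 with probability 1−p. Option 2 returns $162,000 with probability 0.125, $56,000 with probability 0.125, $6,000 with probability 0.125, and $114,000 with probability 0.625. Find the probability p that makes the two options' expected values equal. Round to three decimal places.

EV(Option 2) = 0.125 × 162000 + 0.125 × 56000 + 0.125 × 6000 + 0.625 × 114000 = 20250 + 7000 + 750 + 71250 = 99250
p·149000 + (1−p)·53000 = 99250
96000p + 53000 = 99250
p = (99250 − 53000) / 96000

p = 0.482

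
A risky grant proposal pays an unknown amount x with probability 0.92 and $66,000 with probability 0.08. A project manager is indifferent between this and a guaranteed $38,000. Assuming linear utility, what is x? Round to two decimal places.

0.92·x + 0.08·66000 = 38000
0.92·x = 38000 − 5280 = 32720
x = 32720 / 0.92 = 35565.2174

x = $35,565.22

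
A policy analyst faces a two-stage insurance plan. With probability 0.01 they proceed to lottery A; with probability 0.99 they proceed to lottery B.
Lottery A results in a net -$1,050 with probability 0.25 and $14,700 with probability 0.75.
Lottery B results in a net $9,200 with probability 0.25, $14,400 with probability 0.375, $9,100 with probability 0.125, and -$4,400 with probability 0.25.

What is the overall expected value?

EV(A) = 0.25 × (-1050) + 0.75 × 14700 = -262.5 + 11025 = 10762.5
EV(B) = 0.25 × 9200 + 0.375 × 14400 + 0.125 × 9100 + 0.25 × (-4400) = 2300 + 5400 + 1137.5 − 1100 = 7737.5
Overall = 0.01 × 10762.5 + 0.99 × 7737.5 = 107.625 + 7660.125 = 7767.75

$7,767.75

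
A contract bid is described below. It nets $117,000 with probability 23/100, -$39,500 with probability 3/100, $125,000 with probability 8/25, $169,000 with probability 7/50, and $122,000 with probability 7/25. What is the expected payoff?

EV = 23/100 × 117000 + 3/100 × (-39500) + 8/25 × 125000 + 7/50 × 169000 + 7/25 × 122000 = 26910 − 1185 + 40000 + 23660 + 34160 = 123545

$123,545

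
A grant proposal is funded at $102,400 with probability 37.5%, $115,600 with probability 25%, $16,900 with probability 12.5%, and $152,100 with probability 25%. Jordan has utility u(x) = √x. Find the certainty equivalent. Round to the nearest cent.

$101,601.56

E[u] = 0.375·√102400 + 0.25·√115600 + 0.125·√16900 + 0.25·√152100 = 0.375·320 + 0.25·340 + 0.125·130 + 0.25·390 = 318.75
CE = (318.75)² = 101601.5625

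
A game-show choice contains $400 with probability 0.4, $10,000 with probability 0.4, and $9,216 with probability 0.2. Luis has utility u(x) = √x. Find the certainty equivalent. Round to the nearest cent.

E[u] = 0.4·√400 + 0.4·√10000 + 0.2·√9216 = 0.4·20 + 0.4·100 + 0.2·96 = 67.2
CE = (67.2)² = 4515.84

$4,515.84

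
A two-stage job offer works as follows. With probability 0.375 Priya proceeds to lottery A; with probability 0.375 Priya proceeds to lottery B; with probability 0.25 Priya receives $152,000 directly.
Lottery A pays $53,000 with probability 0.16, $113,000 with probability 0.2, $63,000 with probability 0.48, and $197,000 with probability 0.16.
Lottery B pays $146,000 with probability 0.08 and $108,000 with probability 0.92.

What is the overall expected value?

EV(A) = 0.16 × 53000 + 0.2 × 113000 + 0.48 × 63000 + 0.16 × 197000 = 8480 + 22600 + 30240 + 31520 = 92840
EV(B) = 0.08 × 146000 + 0.92 × 108000 = 11680 + 99360 = 111040
Branch C: 152000 (certain)
Overall = 0.375 × 92840 + 0.375 × 111040 + 0.25 × 152000 = 34815 + 41640 + 38000 = 114455

$114,455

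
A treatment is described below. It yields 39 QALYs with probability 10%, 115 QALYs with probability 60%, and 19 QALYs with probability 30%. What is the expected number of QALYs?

EV = 0.1 × 39 + 0.6 × 115 + 0.3 × 19 = 3.9 + 69 + 5.7 = 78.6

78.6 QALYs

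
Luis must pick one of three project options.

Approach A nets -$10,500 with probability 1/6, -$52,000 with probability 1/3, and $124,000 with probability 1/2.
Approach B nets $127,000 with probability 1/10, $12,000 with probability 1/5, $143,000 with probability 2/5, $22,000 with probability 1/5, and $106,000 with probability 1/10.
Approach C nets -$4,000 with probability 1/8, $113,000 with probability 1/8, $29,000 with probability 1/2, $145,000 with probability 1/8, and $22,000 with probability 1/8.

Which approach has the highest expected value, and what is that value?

Approach A = 1/6 × (-10500) + 1/3 × (-52000) + 1/2 × 124000 = -1750 − 17333.3333 + 62000 = 42916.6667
Approach B = 1/10 × 127000 + 1/5 × 12000 + 2/5 × 143000 + 1/5 × 22000 + 1/10 × 106000 = 12700 + 2400 + 57200 + 4400 + 10600 = 87300
Approach C = 1/8 × (-4000) + 1/8 × 113000 + 1/2 × 29000 + 1/8 × 145000 + 1/8 × 22000 = -500 + 14125 + 14500 + 18125 + 2750 = 49000

Approach B ($87,300)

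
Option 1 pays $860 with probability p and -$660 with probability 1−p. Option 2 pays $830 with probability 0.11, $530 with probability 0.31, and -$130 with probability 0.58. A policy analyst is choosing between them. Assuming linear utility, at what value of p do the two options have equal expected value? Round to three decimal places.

EV(Option 2) = 0.11 × 830 + 0.31 × 530 + 0.58 × (-130) = 91.3 + 164.3 − 75.4 = 180.2
p·860 + (1−p)·(-660) = 180.2
1520p − 660 = 180.2
p = (180.2 + 660) / 1520

p = 0.553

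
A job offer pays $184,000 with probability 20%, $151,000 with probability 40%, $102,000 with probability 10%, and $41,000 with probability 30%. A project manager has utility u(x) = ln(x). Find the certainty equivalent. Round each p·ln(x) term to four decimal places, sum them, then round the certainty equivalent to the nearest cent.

E[u] = 0.2·ln(184000) + 0.4·ln(151000) + 0.1·ln(102000) + 0.3·ln(41000) = 2.4245 + 4.7700 + 1.1533 + 3.1864 = 11.5342
CE = e^11.5342 ≈ 102150.25

$102,150.25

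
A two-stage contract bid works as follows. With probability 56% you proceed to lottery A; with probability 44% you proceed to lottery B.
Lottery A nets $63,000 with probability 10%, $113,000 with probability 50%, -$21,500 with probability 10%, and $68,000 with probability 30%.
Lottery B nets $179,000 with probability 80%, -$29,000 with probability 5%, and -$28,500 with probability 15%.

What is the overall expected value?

$105,877

EV(A) = 0.1 × 63000 + 0.5 × 113000 + 0.1 × (-21500) + 0.3 × 68000 = 6300 + 56500 − 2150 + 20400 = 81050
EV(B) = 0.8 × 179000 + 0.05 × (-29000) + 0.15 × (-28500) = 143200 − 1450 − 4275 = 137475
Overall = 0.56 × 81050 + 0.44 × 137475 = 45388 + 60489 = 105877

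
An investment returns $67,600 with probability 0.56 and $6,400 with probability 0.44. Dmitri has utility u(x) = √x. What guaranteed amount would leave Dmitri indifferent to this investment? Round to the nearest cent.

E[u] = 0.56·√67600 + 0.44·√6400 = 0.56·260 + 0.44·80 = 180.8
CE = (180.8)² = 32688.64

$32,688.64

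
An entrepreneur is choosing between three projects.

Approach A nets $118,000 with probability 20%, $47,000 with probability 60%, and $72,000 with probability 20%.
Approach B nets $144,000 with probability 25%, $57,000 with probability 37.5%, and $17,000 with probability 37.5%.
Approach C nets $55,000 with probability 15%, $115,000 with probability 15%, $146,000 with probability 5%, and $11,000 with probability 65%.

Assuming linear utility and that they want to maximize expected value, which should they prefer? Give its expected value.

Approach A = 0.2 × 118000 + 0.6 × 47000 + 0.2 × 72000 = 23600 + 28200 + 14400 = 66200
Approach B = 0.25 × 144000 + 0.375 × 57000 + 0.375 × 17000 = 36000 + 21375 + 6375 = 63750
Approach C = 0.15 × 55000 + 0.15 × 115000 + 0.05 × 146000 + 0.65 × 11000 = 8250 + 17250 + 7300 + 7150 = 39950

Approach A ($66,200)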